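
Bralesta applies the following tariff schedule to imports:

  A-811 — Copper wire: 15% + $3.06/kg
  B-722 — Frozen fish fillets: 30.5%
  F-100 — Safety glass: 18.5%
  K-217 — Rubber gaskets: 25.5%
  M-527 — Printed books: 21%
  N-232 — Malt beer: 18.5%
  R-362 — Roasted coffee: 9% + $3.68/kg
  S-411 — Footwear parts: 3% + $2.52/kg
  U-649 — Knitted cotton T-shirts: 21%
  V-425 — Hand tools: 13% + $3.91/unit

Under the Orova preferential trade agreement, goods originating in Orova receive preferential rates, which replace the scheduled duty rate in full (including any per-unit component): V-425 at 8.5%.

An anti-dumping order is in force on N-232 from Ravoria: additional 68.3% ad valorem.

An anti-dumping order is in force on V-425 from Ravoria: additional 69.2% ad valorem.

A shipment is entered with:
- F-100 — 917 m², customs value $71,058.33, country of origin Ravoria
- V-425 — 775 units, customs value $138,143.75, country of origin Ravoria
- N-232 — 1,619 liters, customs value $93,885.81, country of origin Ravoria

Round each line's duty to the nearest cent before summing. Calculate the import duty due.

$211,223.08

Line 1 (F-100, Ravoria, 917 m², $71,058.33):
Base rate for F-100 is 18.5%.
Duty = $71,058.33 × 18.5% = $13,145.79.
Line 2 (V-425, Ravoria, 775 units, $138,143.75):
Base rate for V-425 is 13% + $3.91/unit.
V-425 has an FTA preferential rate, but origin Ravoria is not Orova; base rate stands.
Additional duty on V-425 from Ravoria: +69.2%. Applied ad valorem rate: 13% + 69.2% = 82.2%.
Duty = $138,143.75 × 82.2% + 775 × $3.91 = $116,584.41.
Line 3 (N-232, Ravoria, 1,619 liters, $93,885.81):
Base rate for N-232 is 18.5%.
Additional duty on N-232 from Ravoria: +68.3%. Applied ad valorem rate: 18.5% + 68.3% = 86.8%.
Duty = $93,885.81 × 86.8% = $81,492.88.
Total = $13,145.79 + $116,584.41 + $81,492.88 = $211,223.08.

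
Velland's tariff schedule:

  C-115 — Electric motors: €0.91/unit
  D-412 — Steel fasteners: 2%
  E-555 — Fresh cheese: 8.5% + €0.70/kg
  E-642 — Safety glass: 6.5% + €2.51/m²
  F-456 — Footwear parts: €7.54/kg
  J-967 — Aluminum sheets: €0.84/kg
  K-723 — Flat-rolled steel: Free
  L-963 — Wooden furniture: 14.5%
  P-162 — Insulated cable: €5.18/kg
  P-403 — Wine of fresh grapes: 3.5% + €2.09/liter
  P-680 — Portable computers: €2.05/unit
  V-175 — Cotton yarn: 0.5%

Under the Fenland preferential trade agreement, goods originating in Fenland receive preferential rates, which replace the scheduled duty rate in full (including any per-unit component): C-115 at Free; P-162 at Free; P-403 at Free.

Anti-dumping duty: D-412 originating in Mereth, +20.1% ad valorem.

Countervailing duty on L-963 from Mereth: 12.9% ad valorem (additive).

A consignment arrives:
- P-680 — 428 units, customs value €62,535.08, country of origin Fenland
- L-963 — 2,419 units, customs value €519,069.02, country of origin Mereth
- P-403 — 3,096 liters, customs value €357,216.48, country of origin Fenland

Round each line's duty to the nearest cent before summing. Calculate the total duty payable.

€143,102.31

Line 1 (P-680, Fenland, 428 units, €62,535.08):
Base rate for P-680 is €2.05/unit.
Origin Fenland is the FTA partner but P-680 is not on the preference list; base rate stands.
Duty = 428 × €2.05 = €877.40.
Line 2 (L-963, Mereth, 2,419 units, €519,069.02):
Base rate for L-963 is 14.5%.
Additional duty on L-963 from Mereth: +12.9%. Applied ad valorem rate: 14.5% + 12.9% = 27.4%.
Duty = €519,069.02 × 27.4% = €142,224.91.
Line 3 (P-403, Fenland, 3,096 liters, €357,216.48):
Base rate for P-403 is 3.5% + €2.09/liter.
Origin Fenland qualifies under the Velland–Fenland agreement and P-403 is covered: preferential rate Free applies instead.
Duty = €357,216.48 × 0% = €0.00.
Total = €877.40 + €142,224.91 + €0.00 = €143,102.31.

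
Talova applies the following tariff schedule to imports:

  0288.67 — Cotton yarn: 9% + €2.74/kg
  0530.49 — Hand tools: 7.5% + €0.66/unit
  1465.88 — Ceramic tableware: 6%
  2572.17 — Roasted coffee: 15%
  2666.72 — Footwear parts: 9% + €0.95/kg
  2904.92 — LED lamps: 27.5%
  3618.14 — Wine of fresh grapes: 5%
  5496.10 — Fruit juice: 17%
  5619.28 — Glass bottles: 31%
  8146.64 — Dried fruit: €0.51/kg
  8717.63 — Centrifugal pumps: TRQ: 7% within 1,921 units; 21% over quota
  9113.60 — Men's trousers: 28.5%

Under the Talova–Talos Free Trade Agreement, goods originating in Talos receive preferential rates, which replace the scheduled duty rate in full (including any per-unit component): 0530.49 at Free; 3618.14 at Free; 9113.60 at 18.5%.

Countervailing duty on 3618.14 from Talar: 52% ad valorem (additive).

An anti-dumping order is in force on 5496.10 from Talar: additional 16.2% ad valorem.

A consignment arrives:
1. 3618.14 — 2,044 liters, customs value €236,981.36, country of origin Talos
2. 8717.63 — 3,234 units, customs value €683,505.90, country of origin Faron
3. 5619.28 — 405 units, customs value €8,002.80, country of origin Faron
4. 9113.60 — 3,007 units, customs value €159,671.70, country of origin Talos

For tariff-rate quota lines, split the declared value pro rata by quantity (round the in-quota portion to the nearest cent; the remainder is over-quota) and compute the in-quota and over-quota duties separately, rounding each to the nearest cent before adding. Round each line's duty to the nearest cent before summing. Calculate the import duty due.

€118,715.90

Line 1 (3618.14, Talos, 2,044 liters, €236,981.36):
Base rate for 3618.14 is 5%.
Origin Talos qualifies under the Talova–Talos agreement and 3618.14 is covered: preferential rate Free applies instead.
The additional-duty order on 3618.14 targets Talar, not Talos; it does not apply.
Duty = €236,981.36 × 0% = €0.00.
Line 2 (8717.63, Faron, 3,234 units, €683,505.90):
Code 8717.63 is under a tariff-rate quota (threshold 1,921 units). In-quota: 1,921 units at 7%; over-quota: 1,313 units at 21%.
Pro-rata value split: in-quota = €683,505.90 × 1,921/3,234 = €406,003.35; over-quota = €683,505.90 − €406,003.35 = €277,502.55.
In-quota duty = €406,003.35 × 7% = €28,420.23. Over-quota duty = €277,502.55 × 21% = €58,275.54.
Line duty = €28,420.23 + €58,275.54 = €86,695.77.
Line 3 (5619.28, Faron, 405 units, €8,002.80):
Base rate for 5619.28 is 31%.
Duty = €8,002.80 × 31% = €2,480.87.
Line 4 (9113.60, Talos, 3,007 units, €159,671.70):
Base rate for 9113.60 is 28.5%.
Origin Talos qualifies under the Talova–Talos agreement and 9113.60 is covered: preferential rate 18.5% applies instead.
Duty = €159,671.70 × 18.5% = €29,539.26.
Total = €0.00 + €86,695.77 + €2,480.87 + €29,539.26 = €118,715.90.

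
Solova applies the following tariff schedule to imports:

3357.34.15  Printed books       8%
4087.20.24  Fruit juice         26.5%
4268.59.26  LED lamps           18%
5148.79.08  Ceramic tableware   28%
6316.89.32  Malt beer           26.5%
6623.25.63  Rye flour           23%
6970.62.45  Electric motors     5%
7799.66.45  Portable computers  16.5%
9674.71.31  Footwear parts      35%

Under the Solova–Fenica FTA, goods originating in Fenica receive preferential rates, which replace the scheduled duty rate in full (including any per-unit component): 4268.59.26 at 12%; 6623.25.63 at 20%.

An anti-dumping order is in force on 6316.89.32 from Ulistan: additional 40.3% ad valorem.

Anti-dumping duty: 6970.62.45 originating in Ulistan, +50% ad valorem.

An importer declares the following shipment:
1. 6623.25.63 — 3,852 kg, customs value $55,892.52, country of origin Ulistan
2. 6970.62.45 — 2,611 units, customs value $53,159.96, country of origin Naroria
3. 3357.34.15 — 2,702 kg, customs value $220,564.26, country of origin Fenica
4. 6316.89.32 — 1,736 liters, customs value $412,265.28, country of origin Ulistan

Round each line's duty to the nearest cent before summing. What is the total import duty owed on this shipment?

Line 1 (6623.25.63, Ulistan, 3,852 kg, $55,892.52):
Base rate for 6623.25.63 is 23%.
6623.25.63 has an FTA preferential rate, but origin Ulistan is not Fenica; base rate stands.
Duty = $55,892.52 × 23% = $12,855.28.
Line 2 (6970.62.45, Naroria, 2,611 units, $53,159.96):
Base rate for 6970.62.45 is 5%.
The additional-duty order on 6970.62.45 targets Ulistan, not Naroria; it does not apply.
Duty = $53,159.96 × 5% = $2,658.00.
Line 3 (3357.34.15, Fenica, 2,702 kg, $220,564.26):
Base rate for 3357.34.15 is 8%.
Origin Fenica is the FTA partner but 3357.34.15 is not on the preference list; base rate stands.
Duty = $220,564.26 × 8% = $17,645.14.
Line 4 (6316.89.32, Ulistan, 1,736 liters, $412,265.28):
Base rate for 6316.89.32 is 26.5%.
Additional duty on 6316.89.32 from Ulistan: +40.3%. Applied ad valorem rate: 26.5% + 40.3% = 66.8%.
Duty = $412,265.28 × 66.8% = $275,393.21.
Total = $12,855.28 + $2,658.00 + $17,645.14 + $275,393.21 = $308,551.63.

$308,551.63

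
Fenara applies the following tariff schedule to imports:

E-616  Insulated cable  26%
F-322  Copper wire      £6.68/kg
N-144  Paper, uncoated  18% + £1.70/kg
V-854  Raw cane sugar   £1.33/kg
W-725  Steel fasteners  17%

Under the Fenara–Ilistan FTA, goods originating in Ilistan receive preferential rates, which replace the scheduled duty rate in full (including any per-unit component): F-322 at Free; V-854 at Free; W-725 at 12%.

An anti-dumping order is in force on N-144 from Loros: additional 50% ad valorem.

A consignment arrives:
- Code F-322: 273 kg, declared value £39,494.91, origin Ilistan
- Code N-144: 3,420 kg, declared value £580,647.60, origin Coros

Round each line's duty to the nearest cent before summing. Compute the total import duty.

£110,330.57

Line 1 (F-322, Ilistan, 273 kg, £39,494.91):
Base rate for F-322 is £6.68/kg.
Origin Ilistan qualifies under the Fenara–Ilistan agreement and F-322 is covered: preferential rate Free applies instead.
Duty = £39,494.91 × 0% = £0.00.
Line 2 (N-144, Coros, 3,420 kg, £580,647.60):
Base rate for N-144 is 18% + £1.70/kg.
The additional-duty order on N-144 targets Loros, not Coros; it does not apply.
Duty = £580,647.60 × 18% + 3,420 × £1.70 = £110,330.57.
Total = £0.00 + £110,330.57 = £110,330.57.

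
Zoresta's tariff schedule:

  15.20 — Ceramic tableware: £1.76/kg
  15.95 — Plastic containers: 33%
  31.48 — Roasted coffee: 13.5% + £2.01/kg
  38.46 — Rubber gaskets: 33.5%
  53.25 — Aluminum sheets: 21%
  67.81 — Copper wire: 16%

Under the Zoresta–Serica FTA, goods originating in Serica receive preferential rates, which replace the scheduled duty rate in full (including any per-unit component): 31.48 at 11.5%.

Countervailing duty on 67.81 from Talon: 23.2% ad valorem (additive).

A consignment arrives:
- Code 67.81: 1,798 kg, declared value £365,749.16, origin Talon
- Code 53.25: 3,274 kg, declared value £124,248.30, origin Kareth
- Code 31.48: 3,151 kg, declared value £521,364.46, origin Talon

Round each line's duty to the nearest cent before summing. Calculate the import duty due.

Line 1 (67.81, Talon, 1,798 kg, £365,749.16):
Base rate for 67.81 is 16%.
Additional duty on 67.81 from Talon: +23.2%. Applied ad valorem rate: 16% + 23.2% = 39.2%.
Duty = £365,749.16 × 39.2% = £143,373.67.
Line 2 (53.25, Kareth, 3,274 kg, £124,248.30):
Base rate for 53.25 is 21%.
Duty = £124,248.30 × 21% = £26,092.14.
Line 3 (31.48, Talon, 3,151 kg, £521,364.46):
Base rate for 31.48 is 13.5% + £2.01/kg.
31.48 has an FTA preferential rate, but origin Talon is not Serica; base rate stands.
Duty = £521,364.46 × 13.5% + 3,151 × £2.01 = £76,717.71.
Total = £143,373.67 + £26,092.14 + £76,717.71 = £246,183.52.

£246,183.52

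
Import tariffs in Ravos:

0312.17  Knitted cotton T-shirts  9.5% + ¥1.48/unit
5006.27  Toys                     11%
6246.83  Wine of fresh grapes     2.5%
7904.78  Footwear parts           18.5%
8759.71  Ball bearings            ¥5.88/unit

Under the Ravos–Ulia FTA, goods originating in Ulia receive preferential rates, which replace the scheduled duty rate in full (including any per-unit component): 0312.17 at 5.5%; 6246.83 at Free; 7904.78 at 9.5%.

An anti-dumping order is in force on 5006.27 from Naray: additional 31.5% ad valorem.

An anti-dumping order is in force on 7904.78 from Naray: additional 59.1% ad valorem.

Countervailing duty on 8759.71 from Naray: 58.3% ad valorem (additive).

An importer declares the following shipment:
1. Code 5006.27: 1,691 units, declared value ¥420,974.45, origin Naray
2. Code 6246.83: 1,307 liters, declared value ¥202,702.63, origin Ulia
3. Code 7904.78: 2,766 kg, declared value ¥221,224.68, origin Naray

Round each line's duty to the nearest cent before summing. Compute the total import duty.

¥350,584.49

Line 1 (5006.27, Naray, 1,691 units, ¥420,974.45):
Base rate for 5006.27 is 11%.
Additional duty on 5006.27 from Naray: +31.5%. Applied ad valorem rate: 11% + 31.5% = 42.5%.
Duty = ¥420,974.45 × 42.5% = ¥178,914.14.
Line 2 (6246.83, Ulia, 1,307 liters, ¥202,702.63):
Base rate for 6246.83 is 2.5%.
Origin Ulia qualifies under the Ravos–Ulia agreement and 6246.83 is covered: preferential rate Free applies instead.
Duty = ¥202,702.63 × 0% = ¥0.00.
Line 3 (7904.78, Naray, 2,766 kg, ¥221,224.68):
Base rate for 7904.78 is 18.5%.
7904.78 has an FTA preferential rate, but origin Naray is not Ulia; base rate stands.
Additional duty on 7904.78 from Naray: +59.1%. Applied ad valorem rate: 18.5% + 59.1% = 77.6%.
Duty = ¥221,224.68 × 77.6% = ¥171,670.35.
Total = ¥178,914.14 + ¥0.00 + ¥171,670.35 = ¥350,584.49.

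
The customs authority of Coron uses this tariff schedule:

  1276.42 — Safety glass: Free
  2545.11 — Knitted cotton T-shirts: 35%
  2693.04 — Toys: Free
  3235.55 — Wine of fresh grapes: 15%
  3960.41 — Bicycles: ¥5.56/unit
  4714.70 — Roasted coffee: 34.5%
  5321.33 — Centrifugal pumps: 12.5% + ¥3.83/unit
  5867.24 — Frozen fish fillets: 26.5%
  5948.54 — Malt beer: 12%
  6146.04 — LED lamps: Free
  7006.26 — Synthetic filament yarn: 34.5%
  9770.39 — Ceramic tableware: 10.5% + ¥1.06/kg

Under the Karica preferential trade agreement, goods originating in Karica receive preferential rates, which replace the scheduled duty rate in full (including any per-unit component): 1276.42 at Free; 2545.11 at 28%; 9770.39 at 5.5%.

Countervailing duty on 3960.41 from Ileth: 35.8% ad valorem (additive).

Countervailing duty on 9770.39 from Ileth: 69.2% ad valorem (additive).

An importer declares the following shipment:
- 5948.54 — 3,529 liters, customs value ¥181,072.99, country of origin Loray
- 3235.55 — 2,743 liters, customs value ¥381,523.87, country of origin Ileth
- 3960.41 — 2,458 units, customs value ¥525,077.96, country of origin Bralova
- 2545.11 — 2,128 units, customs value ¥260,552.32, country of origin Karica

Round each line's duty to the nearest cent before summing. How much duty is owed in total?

Line 1 (5948.54, Loray, 3,529 liters, ¥181,072.99):
Base rate for 5948.54 is 12%.
Duty = ¥181,072.99 × 12% = ¥21,728.76.
Line 2 (3235.55, Ileth, 2,743 liters, ¥381,523.87):
Base rate for 3235.55 is 15%.
Duty = ¥381,523.87 × 15% = ¥57,228.58.
Line 3 (3960.41, Bralova, 2,458 units, ¥525,077.96):
Base rate for 3960.41 is ¥5.56/unit.
The additional-duty order on 3960.41 targets Ileth, not Bralova; it does not apply.
Duty = 2,458 × ¥5.56 = ¥13,666.48.
Line 4 (2545.11, Karica, 2,128 units, ¥260,552.32):
Base rate for 2545.11 is 35%.
Origin Karica qualifies under the Coron–Karica agreement and 2545.11 is covered: preferential rate 28% applies instead.
Duty = ¥260,552.32 × 28% = ¥72,954.65.
Total = ¥21,728.76 + ¥57,228.58 + ¥13,666.48 + ¥72,954.65 = ¥165,578.47.

¥165,578.47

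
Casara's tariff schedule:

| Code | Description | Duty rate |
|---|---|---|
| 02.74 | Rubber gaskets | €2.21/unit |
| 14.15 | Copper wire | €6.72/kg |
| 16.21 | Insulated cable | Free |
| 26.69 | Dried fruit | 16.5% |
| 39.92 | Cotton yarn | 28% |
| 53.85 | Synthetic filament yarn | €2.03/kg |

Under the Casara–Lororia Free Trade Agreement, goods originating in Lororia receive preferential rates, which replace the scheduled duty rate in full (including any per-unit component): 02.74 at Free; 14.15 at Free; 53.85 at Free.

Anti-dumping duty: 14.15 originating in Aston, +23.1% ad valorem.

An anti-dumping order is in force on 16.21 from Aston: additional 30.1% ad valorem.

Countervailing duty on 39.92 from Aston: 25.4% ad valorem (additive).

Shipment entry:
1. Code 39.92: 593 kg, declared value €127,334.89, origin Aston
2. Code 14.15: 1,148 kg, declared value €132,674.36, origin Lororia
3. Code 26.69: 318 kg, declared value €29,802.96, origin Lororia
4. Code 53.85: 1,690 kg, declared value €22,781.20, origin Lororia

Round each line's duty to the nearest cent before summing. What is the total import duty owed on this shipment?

Line 1 (39.92, Aston, 593 kg, €127,334.89):
Base rate for 39.92 is 28%.
Additional duty on 39.92 from Aston: +25.4%. Applied ad valorem rate: 28% + 25.4% = 53.4%.
Duty = €127,334.89 × 53.4% = €67,996.83.
Line 2 (14.15, Lororia, 1,148 kg, €132,674.36):
Base rate for 14.15 is €6.72/kg.
Origin Lororia qualifies under the Casara–Lororia agreement and 14.15 is covered: preferential rate Free applies instead.
The additional-duty order on 14.15 targets Aston, not Lororia; it does not apply.
Duty = €132,674.36 × 0% = €0.00.
Line 3 (26.69, Lororia, 318 kg, €29,802.96):
Base rate for 26.69 is 16.5%.
Origin Lororia is the FTA partner but 26.69 is not on the preference list; base rate stands.
Duty = €29,802.96 × 16.5% = €4,917.49.
Line 4 (53.85, Lororia, 1,690 kg, €22,781.20):
Base rate for 53.85 is €2.03/kg.
Origin Lororia qualifies under the Casara–Lororia agreement and 53.85 is covered: preferential rate Free applies instead.
Duty = €22,781.20 × 0% = €0.00.
Total = €67,996.83 + €0.00 + €4,917.49 + €0.00 = €72,914.32.

€72,914.32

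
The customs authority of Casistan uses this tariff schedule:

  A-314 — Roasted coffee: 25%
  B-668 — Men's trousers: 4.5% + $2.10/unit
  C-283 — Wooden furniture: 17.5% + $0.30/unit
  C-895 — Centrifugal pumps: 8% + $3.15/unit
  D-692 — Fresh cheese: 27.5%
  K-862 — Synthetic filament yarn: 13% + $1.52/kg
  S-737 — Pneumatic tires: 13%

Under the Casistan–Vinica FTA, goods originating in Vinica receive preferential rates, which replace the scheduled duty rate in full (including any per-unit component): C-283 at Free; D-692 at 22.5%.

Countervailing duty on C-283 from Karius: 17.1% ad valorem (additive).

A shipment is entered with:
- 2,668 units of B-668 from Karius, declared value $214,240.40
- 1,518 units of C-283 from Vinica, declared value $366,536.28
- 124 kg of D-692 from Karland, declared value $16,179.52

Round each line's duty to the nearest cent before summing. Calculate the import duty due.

$19,692.99

Line 1 (B-668, Karius, 2,668 units, $214,240.40):
Base rate for B-668 is 4.5% + $2.10/unit.
Duty = $214,240.40 × 4.5% + 2,668 × $2.10 = $15,243.62.
Line 2 (C-283, Vinica, 1,518 units, $366,536.28):
Base rate for C-283 is 17.5% + $0.30/unit.
Origin Vinica qualifies under the Casistan–Vinica agreement and C-283 is covered: preferential rate Free applies instead.
The additional-duty order on C-283 targets Karius, not Vinica; it does not apply.
Duty = $366,536.28 × 0% = $0.00.
Line 3 (D-692, Karland, 124 kg, $16,179.52):
Base rate for D-692 is 27.5%.
D-692 has an FTA preferential rate, but origin Karland is not Vinica; base rate stands.
Duty = $16,179.52 × 27.5% = $4,449.37.
Total = $15,243.62 + $0.00 + $4,449.37 = $19,692.99.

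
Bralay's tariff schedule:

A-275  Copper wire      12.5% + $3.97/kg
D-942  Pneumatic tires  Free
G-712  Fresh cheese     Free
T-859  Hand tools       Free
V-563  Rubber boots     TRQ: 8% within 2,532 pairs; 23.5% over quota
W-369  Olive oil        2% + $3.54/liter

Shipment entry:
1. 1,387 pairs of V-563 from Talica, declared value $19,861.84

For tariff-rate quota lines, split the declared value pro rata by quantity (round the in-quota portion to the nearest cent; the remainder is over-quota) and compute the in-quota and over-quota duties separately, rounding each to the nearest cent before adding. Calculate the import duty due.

Line 1 (V-563, Talica, 1,387 pairs, $19,861.84):
Code V-563 is under a tariff-rate quota (threshold 2,532 pairs). Quantity 1,387 pairs is within the quota, so the in-quota rate 8% applies to the full value.
Duty = $19,861.84 × 8% = $1,588.95.

$1,588.95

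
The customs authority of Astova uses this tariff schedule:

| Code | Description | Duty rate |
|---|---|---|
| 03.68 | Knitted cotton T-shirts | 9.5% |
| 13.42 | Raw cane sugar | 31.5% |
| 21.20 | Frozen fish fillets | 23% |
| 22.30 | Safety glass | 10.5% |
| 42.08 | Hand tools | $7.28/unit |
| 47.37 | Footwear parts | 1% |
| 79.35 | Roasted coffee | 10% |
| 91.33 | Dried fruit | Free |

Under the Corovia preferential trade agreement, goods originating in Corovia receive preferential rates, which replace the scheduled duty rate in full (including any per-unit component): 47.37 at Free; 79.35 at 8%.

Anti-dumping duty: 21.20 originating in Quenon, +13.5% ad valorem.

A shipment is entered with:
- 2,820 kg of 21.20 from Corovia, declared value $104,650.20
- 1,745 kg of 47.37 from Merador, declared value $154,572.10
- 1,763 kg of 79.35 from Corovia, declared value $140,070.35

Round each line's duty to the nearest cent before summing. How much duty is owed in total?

$36,820.90

Line 1 (21.20, Corovia, 2,820 kg, $104,650.20):
Base rate for 21.20 is 23%.
Origin Corovia is the FTA partner but 21.20 is not on the preference list; base rate stands.
The additional-duty order on 21.20 targets Quenon, not Corovia; it does not apply.
Duty = $104,650.20 × 23% = $24,069.55.
Line 2 (47.37, Merador, 1,745 kg, $154,572.10):
Base rate for 47.37 is 1%.
47.37 has an FTA preferential rate, but origin Merador is not Corovia; base rate stands.
Duty = $154,572.10 × 1% = $1,545.72.
Line 3 (79.35, Corovia, 1,763 kg, $140,070.35):
Base rate for 79.35 is 10%.
Origin Corovia qualifies under the Astova–Corovia agreement and 79.35 is covered: preferential rate 8% applies instead.
Duty = $140,070.35 × 8% = $11,205.63.
Total = $24,069.55 + $1,545.72 + $11,205.63 = $36,820.90.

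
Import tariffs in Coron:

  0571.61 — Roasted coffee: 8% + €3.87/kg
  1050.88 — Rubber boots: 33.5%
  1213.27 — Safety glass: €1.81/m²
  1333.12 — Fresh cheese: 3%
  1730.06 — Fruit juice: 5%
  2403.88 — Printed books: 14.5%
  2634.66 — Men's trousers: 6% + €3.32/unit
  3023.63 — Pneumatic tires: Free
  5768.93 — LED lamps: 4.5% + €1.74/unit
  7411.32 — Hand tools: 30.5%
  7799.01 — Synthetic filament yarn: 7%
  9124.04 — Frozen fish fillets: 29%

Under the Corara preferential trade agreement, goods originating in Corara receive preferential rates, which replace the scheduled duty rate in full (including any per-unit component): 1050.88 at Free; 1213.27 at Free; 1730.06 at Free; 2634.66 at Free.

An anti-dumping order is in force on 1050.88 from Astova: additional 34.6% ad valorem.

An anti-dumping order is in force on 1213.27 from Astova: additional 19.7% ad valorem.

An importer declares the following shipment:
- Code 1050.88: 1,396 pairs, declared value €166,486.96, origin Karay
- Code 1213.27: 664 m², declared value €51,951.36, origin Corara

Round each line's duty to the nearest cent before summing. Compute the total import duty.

€55,773.13

Line 1 (1050.88, Karay, 1,396 pairs, €166,486.96):
Base rate for 1050.88 is 33.5%.
1050.88 has an FTA preferential rate, but origin Karay is not Corara; base rate stands.
The additional-duty order on 1050.88 targets Astova, not Karay; it does not apply.
Duty = €166,486.96 × 33.5% = €55,773.13.
Line 2 (1213.27, Corara, 664 m², €51,951.36):
Base rate for 1213.27 is €1.81/m².
Origin Corara qualifies under the Coron–Corara agreement and 1213.27 is covered: preferential rate Free applies instead.
The additional-duty order on 1213.27 targets Astova, not Corara; it does not apply.
Duty = €51,951.36 × 0% = €0.00.
Total = €55,773.13 + €0.00 = €55,773.13.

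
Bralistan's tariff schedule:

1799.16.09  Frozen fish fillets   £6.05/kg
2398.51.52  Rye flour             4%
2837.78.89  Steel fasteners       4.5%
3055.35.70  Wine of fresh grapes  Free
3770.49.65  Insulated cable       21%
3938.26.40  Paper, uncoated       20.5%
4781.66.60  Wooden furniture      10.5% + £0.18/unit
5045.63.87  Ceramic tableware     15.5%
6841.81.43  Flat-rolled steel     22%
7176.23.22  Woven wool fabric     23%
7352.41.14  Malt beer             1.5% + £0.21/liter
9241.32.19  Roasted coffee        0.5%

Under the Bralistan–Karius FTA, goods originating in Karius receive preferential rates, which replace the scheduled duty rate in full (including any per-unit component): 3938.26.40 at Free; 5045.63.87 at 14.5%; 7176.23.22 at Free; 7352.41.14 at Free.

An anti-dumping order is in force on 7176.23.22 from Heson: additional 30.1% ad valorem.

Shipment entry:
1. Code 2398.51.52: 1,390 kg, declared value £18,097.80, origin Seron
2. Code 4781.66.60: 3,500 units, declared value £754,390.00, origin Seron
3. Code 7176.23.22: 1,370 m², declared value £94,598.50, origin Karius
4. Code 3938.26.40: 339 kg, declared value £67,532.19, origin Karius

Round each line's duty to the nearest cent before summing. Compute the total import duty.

£80,564.86

Line 1 (2398.51.52, Seron, 1,390 kg, £18,097.80):
Base rate for 2398.51.52 is 4%.
Duty = £18,097.80 × 4% = £723.91.
Line 2 (4781.66.60, Seron, 3,500 units, £754,390.00):
Base rate for 4781.66.60 is 10.5% + £0.18/unit.
Duty = £754,390.00 × 10.5% + 3,500 × £0.18 = £79,840.95.
Line 3 (7176.23.22, Karius, 1,370 m², £94,598.50):
Base rate for 7176.23.22 is 23%.
Origin Karius qualifies under the Bralistan–Karius agreement and 7176.23.22 is covered: preferential rate Free applies instead.
The additional-duty order on 7176.23.22 targets Heson, not Karius; it does not apply.
Duty = £94,598.50 × 0% = £0.00.
Line 4 (3938.26.40, Karius, 339 kg, £67,532.19):
Base rate for 3938.26.40 is 20.5%.
Origin Karius qualifies under the Bralistan–Karius agreement and 3938.26.40 is covered: preferential rate Free applies instead.
Duty = £67,532.19 × 0% = £0.00.
Total = £723.91 + £79,840.95 + £0.00 + £0.00 = £80,564.86.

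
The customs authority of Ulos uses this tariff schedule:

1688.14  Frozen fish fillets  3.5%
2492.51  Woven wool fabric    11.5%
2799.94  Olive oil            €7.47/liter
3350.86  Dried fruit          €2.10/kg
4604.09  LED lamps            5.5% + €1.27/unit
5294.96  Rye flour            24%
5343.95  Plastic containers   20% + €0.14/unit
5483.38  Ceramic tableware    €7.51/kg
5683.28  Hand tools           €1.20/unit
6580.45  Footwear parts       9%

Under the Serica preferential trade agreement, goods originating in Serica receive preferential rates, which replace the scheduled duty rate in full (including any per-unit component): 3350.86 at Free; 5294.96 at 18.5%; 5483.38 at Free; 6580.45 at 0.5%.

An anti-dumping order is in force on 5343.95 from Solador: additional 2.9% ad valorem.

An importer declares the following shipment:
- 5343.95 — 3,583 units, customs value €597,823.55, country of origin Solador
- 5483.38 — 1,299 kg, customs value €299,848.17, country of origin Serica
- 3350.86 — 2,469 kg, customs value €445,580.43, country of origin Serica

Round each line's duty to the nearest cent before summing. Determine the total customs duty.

€137,403.21

Line 1 (5343.95, Solador, 3,583 units, €597,823.55):
Base rate for 5343.95 is 20% + €0.14/unit.
Additional duty on 5343.95 from Solador: +2.9%. Applied ad valorem rate: 20% + 2.9% = 22.9%.
Duty = €597,823.55 × 22.9% + 3,583 × €0.14 = €137,403.21.
Line 2 (5483.38, Serica, 1,299 kg, €299,848.17):
Base rate for 5483.38 is €7.51/kg.
Origin Serica qualifies under the Ulos–Serica agreement and 5483.38 is covered: preferential rate Free applies instead.
Duty = €299,848.17 × 0% = €0.00.
Line 3 (3350.86, Serica, 2,469 kg, €445,580.43):
Base rate for 3350.86 is €2.10/kg.
Origin Serica qualifies under the Ulos–Serica agreement and 3350.86 is covered: preferential rate Free applies instead.
Duty = €445,580.43 × 0% = €0.00.
Total = €137,403.21 + €0.00 + €0.00 = €137,403.21.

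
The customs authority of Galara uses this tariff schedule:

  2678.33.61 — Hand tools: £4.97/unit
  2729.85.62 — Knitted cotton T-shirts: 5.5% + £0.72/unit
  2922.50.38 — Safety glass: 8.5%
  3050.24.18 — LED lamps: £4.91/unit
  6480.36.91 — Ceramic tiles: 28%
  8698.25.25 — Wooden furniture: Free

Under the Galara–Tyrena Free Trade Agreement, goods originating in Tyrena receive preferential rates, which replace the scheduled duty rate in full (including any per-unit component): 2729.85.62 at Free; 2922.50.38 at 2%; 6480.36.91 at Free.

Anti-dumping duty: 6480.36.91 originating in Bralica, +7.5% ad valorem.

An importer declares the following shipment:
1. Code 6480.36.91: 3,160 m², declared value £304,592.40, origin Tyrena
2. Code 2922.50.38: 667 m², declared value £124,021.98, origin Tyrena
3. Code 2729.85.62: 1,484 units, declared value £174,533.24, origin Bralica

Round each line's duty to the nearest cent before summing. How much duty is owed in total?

£13,148.25

Line 1 (6480.36.91, Tyrena, 3,160 m², £304,592.40):
Base rate for 6480.36.91 is 28%.
Origin Tyrena qualifies under the Galara–Tyrena agreement and 6480.36.91 is covered: preferential rate Free applies instead.
The additional-duty order on 6480.36.91 targets Bralica, not Tyrena; it does not apply.
Duty = £304,592.40 × 0% = £0.00.
Line 2 (2922.50.38, Tyrena, 667 m², £124,021.98):
Base rate for 2922.50.38 is 8.5%.
Origin Tyrena qualifies under the Galara–Tyrena agreement and 2922.50.38 is covered: preferential rate 2% applies instead.
Duty = £124,021.98 × 2% = £2,480.44.
Line 3 (2729.85.62, Bralica, 1,484 units, £174,533.24):
Base rate for 2729.85.62 is 5.5% + £0.72/unit.
2729.85.62 has an FTA preferential rate, but origin Bralica is not Tyrena; base rate stands.
Duty = £174,533.24 × 5.5% + 1,484 × £0.72 = £10,667.81.
Total = £0.00 + £2,480.44 + £10,667.81 = £13,148.25.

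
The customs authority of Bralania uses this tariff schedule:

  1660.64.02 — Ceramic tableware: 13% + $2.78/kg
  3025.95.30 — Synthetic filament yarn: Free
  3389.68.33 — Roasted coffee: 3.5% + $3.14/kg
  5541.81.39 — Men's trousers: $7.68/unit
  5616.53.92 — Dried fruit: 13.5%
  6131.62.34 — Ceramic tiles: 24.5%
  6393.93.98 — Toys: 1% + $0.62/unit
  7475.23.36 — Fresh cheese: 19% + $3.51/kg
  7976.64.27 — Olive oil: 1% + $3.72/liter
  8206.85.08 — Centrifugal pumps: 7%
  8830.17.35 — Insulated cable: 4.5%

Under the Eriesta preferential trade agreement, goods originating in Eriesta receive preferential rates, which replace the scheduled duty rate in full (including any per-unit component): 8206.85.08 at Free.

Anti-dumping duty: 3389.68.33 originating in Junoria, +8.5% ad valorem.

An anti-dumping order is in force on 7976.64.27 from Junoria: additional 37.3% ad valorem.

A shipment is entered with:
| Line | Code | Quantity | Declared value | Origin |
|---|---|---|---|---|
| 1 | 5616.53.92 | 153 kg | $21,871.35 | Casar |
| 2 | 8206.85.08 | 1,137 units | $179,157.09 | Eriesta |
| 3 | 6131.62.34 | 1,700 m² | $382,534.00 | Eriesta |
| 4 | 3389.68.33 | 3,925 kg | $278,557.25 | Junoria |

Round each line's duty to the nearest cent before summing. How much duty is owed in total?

$142,424.83

Line 1 (5616.53.92, Casar, 153 kg, $21,871.35):
Base rate for 5616.53.92 is 13.5%.
Duty = $21,871.35 × 13.5% = $2,952.63.
Line 2 (8206.85.08, Eriesta, 1,137 units, $179,157.09):
Base rate for 8206.85.08 is 7%.
Origin Eriesta qualifies under the Bralania–Eriesta agreement and 8206.85.08 is covered: preferential rate Free applies instead.
Duty = $179,157.09 × 0% = $0.00.
Line 3 (6131.62.34, Eriesta, 1,700 m², $382,534.00):
Base rate for 6131.62.34 is 24.5%.
Origin Eriesta is the FTA partner but 6131.62.34 is not on the preference list; base rate stands.
Duty = $382,534.00 × 24.5% = $93,720.83.
Line 4 (3389.68.33, Junoria, 3,925 kg, $278,557.25):
Base rate for 3389.68.33 is 3.5% + $3.14/kg.
Additional duty on 3389.68.33 from Junoria: +8.5%. Applied ad valorem rate: 3.5% + 8.5% = 12%.
Duty = $278,557.25 × 12% + 3,925 × $3.14 = $45,751.37.
Total = $2,952.63 + $0.00 + $93,720.83 + $45,751.37 = $142,424.83.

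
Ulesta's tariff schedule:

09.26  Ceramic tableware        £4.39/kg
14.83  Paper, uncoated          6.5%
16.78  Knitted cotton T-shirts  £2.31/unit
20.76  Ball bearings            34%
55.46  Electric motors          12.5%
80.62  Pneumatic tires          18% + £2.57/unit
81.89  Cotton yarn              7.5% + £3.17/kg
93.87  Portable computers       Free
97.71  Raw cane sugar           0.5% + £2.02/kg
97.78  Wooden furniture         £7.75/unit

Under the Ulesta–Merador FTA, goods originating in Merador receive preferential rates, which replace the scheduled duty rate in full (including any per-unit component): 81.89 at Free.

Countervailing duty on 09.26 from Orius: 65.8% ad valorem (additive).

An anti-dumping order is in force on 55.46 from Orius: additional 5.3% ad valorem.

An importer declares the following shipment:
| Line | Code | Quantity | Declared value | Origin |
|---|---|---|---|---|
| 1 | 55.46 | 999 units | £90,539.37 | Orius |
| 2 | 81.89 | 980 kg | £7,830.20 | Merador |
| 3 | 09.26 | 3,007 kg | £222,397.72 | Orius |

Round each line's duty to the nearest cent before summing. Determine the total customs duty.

Line 1 (55.46, Orius, 999 units, £90,539.37):
Base rate for 55.46 is 12.5%.
Additional duty on 55.46 from Orius: +5.3%. Applied ad valorem rate: 12.5% + 5.3% = 17.8%.
Duty = £90,539.37 × 17.8% = £16,116.01.
Line 2 (81.89, Merador, 980 kg, £7,830.20):
Base rate for 81.89 is 7.5% + £3.17/kg.
Origin Merador qualifies under the Ulesta–Merador agreement and 81.89 is covered: preferential rate Free applies instead.
Duty = £7,830.20 × 0% = £0.00.
Line 3 (09.26, Orius, 3,007 kg, £222,397.72):
Base rate for 09.26 is £4.39/kg.
Additional duty on 09.26 from Orius: +65.8% ad valorem. Applied ad valorem rate = 65.8%.
Duty = £222,397.72 × 65.8% + 3,007 × £4.39 = £159,538.43.
Total = £16,116.01 + £0.00 + £159,538.43 = £175,654.44.

£175,654.44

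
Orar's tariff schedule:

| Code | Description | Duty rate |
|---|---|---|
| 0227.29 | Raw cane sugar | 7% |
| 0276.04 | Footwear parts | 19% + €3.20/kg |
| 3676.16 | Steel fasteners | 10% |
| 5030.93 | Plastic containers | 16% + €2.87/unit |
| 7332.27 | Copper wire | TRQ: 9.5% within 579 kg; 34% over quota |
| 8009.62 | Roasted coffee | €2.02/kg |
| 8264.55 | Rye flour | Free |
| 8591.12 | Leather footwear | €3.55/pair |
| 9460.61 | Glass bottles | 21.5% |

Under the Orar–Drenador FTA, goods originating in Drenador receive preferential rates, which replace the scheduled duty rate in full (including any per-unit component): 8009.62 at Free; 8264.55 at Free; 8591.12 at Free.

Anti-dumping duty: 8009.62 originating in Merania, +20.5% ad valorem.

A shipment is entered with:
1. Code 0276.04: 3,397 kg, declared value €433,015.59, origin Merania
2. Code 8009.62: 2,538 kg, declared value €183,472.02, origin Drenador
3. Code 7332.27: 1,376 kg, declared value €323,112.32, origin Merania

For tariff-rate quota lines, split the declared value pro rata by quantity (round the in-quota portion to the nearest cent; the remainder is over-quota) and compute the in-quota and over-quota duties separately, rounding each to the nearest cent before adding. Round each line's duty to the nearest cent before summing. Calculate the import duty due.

Line 1 (0276.04, Merania, 3,397 kg, €433,015.59):
Base rate for 0276.04 is 19% + €3.20/kg.
Duty = €433,015.59 × 19% + 3,397 × €3.20 = €93,143.36.
Line 2 (8009.62, Drenador, 2,538 kg, €183,472.02):
Base rate for 8009.62 is €2.02/kg.
Origin Drenador qualifies under the Orar–Drenador agreement and 8009.62 is covered: preferential rate Free applies instead.
The additional-duty order on 8009.62 targets Merania, not Drenador; it does not apply.
Duty = €183,472.02 × 0% = €0.00.
Line 3 (7332.27, Merania, 1,376 kg, €323,112.32):
Code 7332.27 is under a tariff-rate quota (threshold 579 kg). In-quota: 579 kg at 9.5%; over-quota: 797 kg at 34%.
Pro-rata value split: in-quota = €323,112.32 × 579/1,376 = €135,960.78; over-quota = €323,112.32 − €135,960.78 = €187,151.54.
In-quota duty = €135,960.78 × 9.5% = €12,916.27. Over-quota duty = €187,151.54 × 34% = €63,631.52.
Line duty = €12,916.27 + €63,631.52 = €76,547.79.
Total = €93,143.36 + €0.00 + €76,547.79 = €169,691.15.

€169,691.15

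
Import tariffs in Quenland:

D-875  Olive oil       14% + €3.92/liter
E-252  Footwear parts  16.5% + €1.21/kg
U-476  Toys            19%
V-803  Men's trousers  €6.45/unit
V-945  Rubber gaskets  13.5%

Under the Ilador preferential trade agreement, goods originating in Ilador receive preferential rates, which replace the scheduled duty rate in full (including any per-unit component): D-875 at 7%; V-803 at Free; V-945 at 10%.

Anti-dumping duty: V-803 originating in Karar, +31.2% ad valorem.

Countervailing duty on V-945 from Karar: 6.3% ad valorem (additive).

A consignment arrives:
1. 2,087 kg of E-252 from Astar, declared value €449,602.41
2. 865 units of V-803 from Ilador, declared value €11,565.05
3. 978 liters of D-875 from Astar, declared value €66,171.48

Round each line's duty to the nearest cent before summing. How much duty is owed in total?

€89,807.44

Line 1 (E-252, Astar, 2,087 kg, €449,602.41):
Base rate for E-252 is 16.5% + €1.21/kg.
Duty = €449,602.41 × 16.5% + 2,087 × €1.21 = €76,709.67.
Line 2 (V-803, Ilador, 865 units, €11,565.05):
Base rate for V-803 is €6.45/unit.
Origin Ilador qualifies under the Quenland–Ilador agreement and V-803 is covered: preferential rate Free applies instead.
The additional-duty order on V-803 targets Karar, not Ilador; it does not apply.
Duty = €11,565.05 × 0% = €0.00.
Line 3 (D-875, Astar, 978 liters, €66,171.48):
Base rate for D-875 is 14% + €3.92/liter.
D-875 has an FTA preferential rate, but origin Astar is not Ilador; base rate stands.
Duty = €66,171.48 × 14% + 978 × €3.92 = €13,097.77.
Total = €76,709.67 + €0.00 + €13,097.77 = €89,807.44.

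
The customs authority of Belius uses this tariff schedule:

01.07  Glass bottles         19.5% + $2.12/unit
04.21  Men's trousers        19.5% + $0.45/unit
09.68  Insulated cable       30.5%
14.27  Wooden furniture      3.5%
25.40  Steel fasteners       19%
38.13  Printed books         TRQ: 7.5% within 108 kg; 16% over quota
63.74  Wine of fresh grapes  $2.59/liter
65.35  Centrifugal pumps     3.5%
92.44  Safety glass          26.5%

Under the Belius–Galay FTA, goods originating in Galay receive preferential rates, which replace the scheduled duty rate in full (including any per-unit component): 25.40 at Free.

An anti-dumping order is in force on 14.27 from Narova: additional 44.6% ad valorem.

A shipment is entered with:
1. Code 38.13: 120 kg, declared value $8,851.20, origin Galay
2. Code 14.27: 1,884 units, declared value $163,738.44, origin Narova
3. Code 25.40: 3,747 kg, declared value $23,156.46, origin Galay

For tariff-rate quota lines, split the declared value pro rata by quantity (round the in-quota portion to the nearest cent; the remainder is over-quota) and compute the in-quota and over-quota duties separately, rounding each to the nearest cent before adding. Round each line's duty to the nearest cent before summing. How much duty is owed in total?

Line 1 (38.13, Galay, 120 kg, $8,851.20):
Code 38.13 is under a tariff-rate quota (threshold 108 kg). In-quota: 108 kg at 7.5%; over-quota: 12 kg at 16%.
Pro-rata value split: in-quota = $8,851.20 × 108/120 = $7,966.08; over-quota = $8,851.20 − $7,966.08 = $885.12.
In-quota duty = $7,966.08 × 7.5% = $597.46. Over-quota duty = $885.12 × 16% = $141.62.
Line duty = $597.46 + $141.62 = $739.08.
Line 2 (14.27, Narova, 1,884 units, $163,738.44):
Base rate for 14.27 is 3.5%.
Additional duty on 14.27 from Narova: +44.6%. Applied ad valorem rate: 3.5% + 44.6% = 48.1%.
Duty = $163,738.44 × 48.1% = $78,758.19.
Line 3 (25.40, Galay, 3,747 kg, $23,156.46):
Base rate for 25.40 is 19%.
Origin Galay qualifies under the Belius–Galay agreement and 25.40 is covered: preferential rate Free applies instead.
Duty = $23,156.46 × 0% = $0.00.
Total = $739.08 + $78,758.19 + $0.00 = $79,497.27.

$79,497.27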